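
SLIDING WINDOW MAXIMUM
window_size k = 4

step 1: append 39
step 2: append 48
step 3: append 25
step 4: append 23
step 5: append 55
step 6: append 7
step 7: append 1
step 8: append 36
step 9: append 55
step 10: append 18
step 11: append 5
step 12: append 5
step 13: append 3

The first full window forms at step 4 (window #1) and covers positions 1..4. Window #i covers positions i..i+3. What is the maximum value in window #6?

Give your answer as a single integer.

Answer: 55

Derivation:
step 1: append 39 -> window=[39] (not full yet)
step 2: append 48 -> window=[39, 48] (not full yet)
step 3: append 25 -> window=[39, 48, 25] (not full yet)
step 4: append 23 -> window=[39, 48, 25, 23] -> max=48
step 5: append 55 -> window=[48, 25, 23, 55] -> max=55
step 6: append 7 -> window=[25, 23, 55, 7] -> max=55
step 7: append 1 -> window=[23, 55, 7, 1] -> max=55
step 8: append 36 -> window=[55, 7, 1, 36] -> max=55
step 9: append 55 -> window=[7, 1, 36, 55] -> max=55
Window #6 max = 55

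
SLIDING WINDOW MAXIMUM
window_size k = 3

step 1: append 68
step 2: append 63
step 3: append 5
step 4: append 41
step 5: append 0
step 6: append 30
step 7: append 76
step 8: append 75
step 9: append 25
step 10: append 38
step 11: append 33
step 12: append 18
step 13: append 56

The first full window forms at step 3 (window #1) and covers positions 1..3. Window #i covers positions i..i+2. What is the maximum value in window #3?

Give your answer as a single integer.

Answer: 41

Derivation:
step 1: append 68 -> window=[68] (not full yet)
step 2: append 63 -> window=[68, 63] (not full yet)
step 3: append 5 -> window=[68, 63, 5] -> max=68
step 4: append 41 -> window=[63, 5, 41] -> max=63
step 5: append 0 -> window=[5, 41, 0] -> max=41
Window #3 max = 41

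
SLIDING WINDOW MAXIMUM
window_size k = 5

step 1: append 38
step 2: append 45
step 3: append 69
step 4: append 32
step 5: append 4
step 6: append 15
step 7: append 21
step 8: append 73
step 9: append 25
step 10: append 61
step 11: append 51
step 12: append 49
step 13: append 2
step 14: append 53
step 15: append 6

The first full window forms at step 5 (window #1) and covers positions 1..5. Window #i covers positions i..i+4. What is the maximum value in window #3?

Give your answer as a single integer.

step 1: append 38 -> window=[38] (not full yet)
step 2: append 45 -> window=[38, 45] (not full yet)
step 3: append 69 -> window=[38, 45, 69] (not full yet)
step 4: append 32 -> window=[38, 45, 69, 32] (not full yet)
step 5: append 4 -> window=[38, 45, 69, 32, 4] -> max=69
step 6: append 15 -> window=[45, 69, 32, 4, 15] -> max=69
step 7: append 21 -> window=[69, 32, 4, 15, 21] -> max=69
Window #3 max = 69

Answer: 69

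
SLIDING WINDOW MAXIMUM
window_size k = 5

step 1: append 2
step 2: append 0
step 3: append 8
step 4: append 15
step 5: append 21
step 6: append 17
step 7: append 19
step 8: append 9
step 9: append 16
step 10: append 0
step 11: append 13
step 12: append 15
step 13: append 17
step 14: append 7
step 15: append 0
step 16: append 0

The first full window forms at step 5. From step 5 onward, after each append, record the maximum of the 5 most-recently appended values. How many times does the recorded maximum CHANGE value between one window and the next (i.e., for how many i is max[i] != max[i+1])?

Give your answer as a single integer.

step 1: append 2 -> window=[2] (not full yet)
step 2: append 0 -> window=[2, 0] (not full yet)
step 3: append 8 -> window=[2, 0, 8] (not full yet)
step 4: append 15 -> window=[2, 0, 8, 15] (not full yet)
step 5: append 21 -> window=[2, 0, 8, 15, 21] -> max=21
step 6: append 17 -> window=[0, 8, 15, 21, 17] -> max=21
step 7: append 19 -> window=[8, 15, 21, 17, 19] -> max=21
step 8: append 9 -> window=[15, 21, 17, 19, 9] -> max=21
step 9: append 16 -> window=[21, 17, 19, 9, 16] -> max=21
step 10: append 0 -> window=[17, 19, 9, 16, 0] -> max=19
step 11: append 13 -> window=[19, 9, 16, 0, 13] -> max=19
step 12: append 15 -> window=[9, 16, 0, 13, 15] -> max=16
step 13: append 17 -> window=[16, 0, 13, 15, 17] -> max=17
step 14: append 7 -> window=[0, 13, 15, 17, 7] -> max=17
step 15: append 0 -> window=[13, 15, 17, 7, 0] -> max=17
step 16: append 0 -> window=[15, 17, 7, 0, 0] -> max=17
Recorded maximums: 21 21 21 21 21 19 19 16 17 17 17 17
Changes between consecutive maximums: 3

Answer: 3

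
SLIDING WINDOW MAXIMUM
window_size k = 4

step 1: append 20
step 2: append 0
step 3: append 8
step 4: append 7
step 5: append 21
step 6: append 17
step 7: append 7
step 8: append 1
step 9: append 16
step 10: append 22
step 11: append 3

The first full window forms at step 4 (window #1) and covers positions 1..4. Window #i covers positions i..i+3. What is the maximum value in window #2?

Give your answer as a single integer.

Answer: 21

Derivation:
step 1: append 20 -> window=[20] (not full yet)
step 2: append 0 -> window=[20, 0] (not full yet)
step 3: append 8 -> window=[20, 0, 8] (not full yet)
step 4: append 7 -> window=[20, 0, 8, 7] -> max=20
step 5: append 21 -> window=[0, 8, 7, 21] -> max=21
Window #2 max = 21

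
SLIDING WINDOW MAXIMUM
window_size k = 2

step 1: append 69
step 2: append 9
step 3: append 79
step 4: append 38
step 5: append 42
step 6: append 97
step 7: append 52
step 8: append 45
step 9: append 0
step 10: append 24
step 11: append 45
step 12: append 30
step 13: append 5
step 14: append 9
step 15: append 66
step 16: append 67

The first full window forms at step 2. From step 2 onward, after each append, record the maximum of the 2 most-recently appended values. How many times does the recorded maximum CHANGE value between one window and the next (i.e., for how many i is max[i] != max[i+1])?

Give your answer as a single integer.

step 1: append 69 -> window=[69] (not full yet)
step 2: append 9 -> window=[69, 9] -> max=69
step 3: append 79 -> window=[9, 79] -> max=79
step 4: append 38 -> window=[79, 38] -> max=79
step 5: append 42 -> window=[38, 42] -> max=42
step 6: append 97 -> window=[42, 97] -> max=97
step 7: append 52 -> window=[97, 52] -> max=97
step 8: append 45 -> window=[52, 45] -> max=52
step 9: append 0 -> window=[45, 0] -> max=45
step 10: append 24 -> window=[0, 24] -> max=24
step 11: append 45 -> window=[24, 45] -> max=45
step 12: append 30 -> window=[45, 30] -> max=45
step 13: append 5 -> window=[30, 5] -> max=30
step 14: append 9 -> window=[5, 9] -> max=9
step 15: append 66 -> window=[9, 66] -> max=66
step 16: append 67 -> window=[66, 67] -> max=67
Recorded maximums: 69 79 79 42 97 97 52 45 24 45 45 30 9 66 67
Changes between consecutive maximums: 11

Answer: 11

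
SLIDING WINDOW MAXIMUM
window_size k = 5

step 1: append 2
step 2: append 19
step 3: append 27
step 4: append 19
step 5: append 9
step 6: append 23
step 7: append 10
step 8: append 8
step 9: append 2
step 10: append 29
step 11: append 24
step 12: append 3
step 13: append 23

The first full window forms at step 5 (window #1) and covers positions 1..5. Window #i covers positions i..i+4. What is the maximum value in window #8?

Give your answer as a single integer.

Answer: 29

Derivation:
step 1: append 2 -> window=[2] (not full yet)
step 2: append 19 -> window=[2, 19] (not full yet)
step 3: append 27 -> window=[2, 19, 27] (not full yet)
step 4: append 19 -> window=[2, 19, 27, 19] (not full yet)
step 5: append 9 -> window=[2, 19, 27, 19, 9] -> max=27
step 6: append 23 -> window=[19, 27, 19, 9, 23] -> max=27
step 7: append 10 -> window=[27, 19, 9, 23, 10] -> max=27
step 8: append 8 -> window=[19, 9, 23, 10, 8] -> max=23
step 9: append 2 -> window=[9, 23, 10, 8, 2] -> max=23
step 10: append 29 -> window=[23, 10, 8, 2, 29] -> max=29
step 11: append 24 -> window=[10, 8, 2, 29, 24] -> max=29
step 12: append 3 -> window=[8, 2, 29, 24, 3] -> max=29
Window #8 max = 29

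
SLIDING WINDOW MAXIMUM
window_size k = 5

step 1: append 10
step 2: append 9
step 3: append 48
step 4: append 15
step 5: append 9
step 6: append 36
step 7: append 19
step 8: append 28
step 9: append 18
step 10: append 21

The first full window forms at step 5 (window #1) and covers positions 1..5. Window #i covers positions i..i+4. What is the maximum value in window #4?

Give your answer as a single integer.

Answer: 36

Derivation:
step 1: append 10 -> window=[10] (not full yet)
step 2: append 9 -> window=[10, 9] (not full yet)
step 3: append 48 -> window=[10, 9, 48] (not full yet)
step 4: append 15 -> window=[10, 9, 48, 15] (not full yet)
step 5: append 9 -> window=[10, 9, 48, 15, 9] -> max=48
step 6: append 36 -> window=[9, 48, 15, 9, 36] -> max=48
step 7: append 19 -> window=[48, 15, 9, 36, 19] -> max=48
step 8: append 28 -> window=[15, 9, 36, 19, 28] -> max=36
Window #4 max = 36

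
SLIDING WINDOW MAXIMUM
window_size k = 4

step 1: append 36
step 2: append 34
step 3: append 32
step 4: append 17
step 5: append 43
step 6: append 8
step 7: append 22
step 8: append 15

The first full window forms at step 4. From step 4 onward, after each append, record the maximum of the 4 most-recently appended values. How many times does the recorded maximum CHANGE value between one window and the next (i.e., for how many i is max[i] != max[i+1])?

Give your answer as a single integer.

step 1: append 36 -> window=[36] (not full yet)
step 2: append 34 -> window=[36, 34] (not full yet)
step 3: append 32 -> window=[36, 34, 32] (not full yet)
step 4: append 17 -> window=[36, 34, 32, 17] -> max=36
step 5: append 43 -> window=[34, 32, 17, 43] -> max=43
step 6: append 8 -> window=[32, 17, 43, 8] -> max=43
step 7: append 22 -> window=[17, 43, 8, 22] -> max=43
step 8: append 15 -> window=[43, 8, 22, 15] -> max=43
Recorded maximums: 36 43 43 43 43
Changes between consecutive maximums: 1

Answer: 1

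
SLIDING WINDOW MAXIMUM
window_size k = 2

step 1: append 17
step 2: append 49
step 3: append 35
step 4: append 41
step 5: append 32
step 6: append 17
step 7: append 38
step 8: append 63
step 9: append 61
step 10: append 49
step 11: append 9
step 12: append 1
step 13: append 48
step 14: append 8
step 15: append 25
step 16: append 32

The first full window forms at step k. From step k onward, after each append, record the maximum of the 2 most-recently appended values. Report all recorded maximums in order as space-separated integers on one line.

Answer: 49 49 41 41 32 38 63 63 61 49 9 48 48 25 32

Derivation:
step 1: append 17 -> window=[17] (not full yet)
step 2: append 49 -> window=[17, 49] -> max=49
step 3: append 35 -> window=[49, 35] -> max=49
step 4: append 41 -> window=[35, 41] -> max=41
step 5: append 32 -> window=[41, 32] -> max=41
step 6: append 17 -> window=[32, 17] -> max=32
step 7: append 38 -> window=[17, 38] -> max=38
step 8: append 63 -> window=[38, 63] -> max=63
step 9: append 61 -> window=[63, 61] -> max=63
step 10: append 49 -> window=[61, 49] -> max=61
step 11: append 9 -> window=[49, 9] -> max=49
step 12: append 1 -> window=[9, 1] -> max=9
step 13: append 48 -> window=[1, 48] -> max=48
step 14: append 8 -> window=[48, 8] -> max=48
step 15: append 25 -> window=[8, 25] -> max=25
step 16: append 32 -> window=[25, 32] -> max=32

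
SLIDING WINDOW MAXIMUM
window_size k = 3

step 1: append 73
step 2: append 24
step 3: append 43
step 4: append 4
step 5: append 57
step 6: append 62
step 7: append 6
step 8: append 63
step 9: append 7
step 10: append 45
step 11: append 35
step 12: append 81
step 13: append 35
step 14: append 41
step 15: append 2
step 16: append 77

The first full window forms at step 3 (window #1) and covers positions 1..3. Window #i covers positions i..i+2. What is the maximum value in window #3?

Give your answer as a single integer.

Answer: 57

Derivation:
step 1: append 73 -> window=[73] (not full yet)
step 2: append 24 -> window=[73, 24] (not full yet)
step 3: append 43 -> window=[73, 24, 43] -> max=73
step 4: append 4 -> window=[24, 43, 4] -> max=43
step 5: append 57 -> window=[43, 4, 57] -> max=57
Window #3 max = 57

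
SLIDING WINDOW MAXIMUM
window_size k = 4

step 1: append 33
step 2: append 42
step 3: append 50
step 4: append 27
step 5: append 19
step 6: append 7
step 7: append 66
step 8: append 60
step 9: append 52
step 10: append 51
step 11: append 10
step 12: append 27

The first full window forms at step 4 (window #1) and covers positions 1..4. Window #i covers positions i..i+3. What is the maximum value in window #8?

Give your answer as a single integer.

Answer: 60

Derivation:
step 1: append 33 -> window=[33] (not full yet)
step 2: append 42 -> window=[33, 42] (not full yet)
step 3: append 50 -> window=[33, 42, 50] (not full yet)
step 4: append 27 -> window=[33, 42, 50, 27] -> max=50
step 5: append 19 -> window=[42, 50, 27, 19] -> max=50
step 6: append 7 -> window=[50, 27, 19, 7] -> max=50
step 7: append 66 -> window=[27, 19, 7, 66] -> max=66
step 8: append 60 -> window=[19, 7, 66, 60] -> max=66
step 9: append 52 -> window=[7, 66, 60, 52] -> max=66
step 10: append 51 -> window=[66, 60, 52, 51] -> max=66
step 11: append 10 -> window=[60, 52, 51, 10] -> max=60
Window #8 max = 60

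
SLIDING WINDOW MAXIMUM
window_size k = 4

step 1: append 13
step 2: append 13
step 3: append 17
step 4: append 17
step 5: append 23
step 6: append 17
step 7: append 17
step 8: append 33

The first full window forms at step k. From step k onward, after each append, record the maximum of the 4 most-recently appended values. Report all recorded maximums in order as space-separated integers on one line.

Answer: 17 23 23 23 33

Derivation:
step 1: append 13 -> window=[13] (not full yet)
step 2: append 13 -> window=[13, 13] (not full yet)
step 3: append 17 -> window=[13, 13, 17] (not full yet)
step 4: append 17 -> window=[13, 13, 17, 17] -> max=17
step 5: append 23 -> window=[13, 17, 17, 23] -> max=23
step 6: append 17 -> window=[17, 17, 23, 17] -> max=23
step 7: append 17 -> window=[17, 23, 17, 17] -> max=23
step 8: append 33 -> window=[23, 17, 17, 33] -> max=33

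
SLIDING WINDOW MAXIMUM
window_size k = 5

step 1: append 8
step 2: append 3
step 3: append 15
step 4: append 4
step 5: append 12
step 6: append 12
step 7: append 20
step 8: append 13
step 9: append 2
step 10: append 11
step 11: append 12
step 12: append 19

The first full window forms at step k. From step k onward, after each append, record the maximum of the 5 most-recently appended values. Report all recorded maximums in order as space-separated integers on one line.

step 1: append 8 -> window=[8] (not full yet)
step 2: append 3 -> window=[8, 3] (not full yet)
step 3: append 15 -> window=[8, 3, 15] (not full yet)
step 4: append 4 -> window=[8, 3, 15, 4] (not full yet)
step 5: append 12 -> window=[8, 3, 15, 4, 12] -> max=15
step 6: append 12 -> window=[3, 15, 4, 12, 12] -> max=15
step 7: append 20 -> window=[15, 4, 12, 12, 20] -> max=20
step 8: append 13 -> window=[4, 12, 12, 20, 13] -> max=20
step 9: append 2 -> window=[12, 12, 20, 13, 2] -> max=20
step 10: append 11 -> window=[12, 20, 13, 2, 11] -> max=20
step 11: append 12 -> window=[20, 13, 2, 11, 12] -> max=20
step 12: append 19 -> window=[13, 2, 11, 12, 19] -> max=19

Answer: 15 15 20 20 20 20 20 19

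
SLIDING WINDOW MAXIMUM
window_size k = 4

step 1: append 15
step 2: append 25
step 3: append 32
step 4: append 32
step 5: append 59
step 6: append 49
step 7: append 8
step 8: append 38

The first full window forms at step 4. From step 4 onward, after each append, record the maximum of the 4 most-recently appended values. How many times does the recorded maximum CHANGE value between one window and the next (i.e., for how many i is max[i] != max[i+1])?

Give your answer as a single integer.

step 1: append 15 -> window=[15] (not full yet)
step 2: append 25 -> window=[15, 25] (not full yet)
step 3: append 32 -> window=[15, 25, 32] (not full yet)
step 4: append 32 -> window=[15, 25, 32, 32] -> max=32
step 5: append 59 -> window=[25, 32, 32, 59] -> max=59
step 6: append 49 -> window=[32, 32, 59, 49] -> max=59
step 7: append 8 -> window=[32, 59, 49, 8] -> max=59
step 8: append 38 -> window=[59, 49, 8, 38] -> max=59
Recorded maximums: 32 59 59 59 59
Changes between consecutive maximums: 1

Answer: 1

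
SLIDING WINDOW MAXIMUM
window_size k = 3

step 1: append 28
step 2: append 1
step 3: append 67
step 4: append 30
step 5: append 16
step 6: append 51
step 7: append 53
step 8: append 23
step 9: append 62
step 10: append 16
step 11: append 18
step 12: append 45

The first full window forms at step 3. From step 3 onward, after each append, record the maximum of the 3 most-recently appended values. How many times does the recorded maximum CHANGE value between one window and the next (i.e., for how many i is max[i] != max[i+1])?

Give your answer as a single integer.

step 1: append 28 -> window=[28] (not full yet)
step 2: append 1 -> window=[28, 1] (not full yet)
step 3: append 67 -> window=[28, 1, 67] -> max=67
step 4: append 30 -> window=[1, 67, 30] -> max=67
step 5: append 16 -> window=[67, 30, 16] -> max=67
step 6: append 51 -> window=[30, 16, 51] -> max=51
step 7: append 53 -> window=[16, 51, 53] -> max=53
step 8: append 23 -> window=[51, 53, 23] -> max=53
step 9: append 62 -> window=[53, 23, 62] -> max=62
step 10: append 16 -> window=[23, 62, 16] -> max=62
step 11: append 18 -> window=[62, 16, 18] -> max=62
step 12: append 45 -> window=[16, 18, 45] -> max=45
Recorded maximums: 67 67 67 51 53 53 62 62 62 45
Changes between consecutive maximums: 4

Answer: 4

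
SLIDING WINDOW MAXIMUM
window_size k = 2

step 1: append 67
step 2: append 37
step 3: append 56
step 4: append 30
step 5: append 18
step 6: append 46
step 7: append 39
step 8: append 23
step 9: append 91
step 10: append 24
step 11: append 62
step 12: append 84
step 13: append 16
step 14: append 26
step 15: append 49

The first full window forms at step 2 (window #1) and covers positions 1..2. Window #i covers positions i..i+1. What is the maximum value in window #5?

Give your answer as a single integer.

Answer: 46

Derivation:
step 1: append 67 -> window=[67] (not full yet)
step 2: append 37 -> window=[67, 37] -> max=67
step 3: append 56 -> window=[37, 56] -> max=56
step 4: append 30 -> window=[56, 30] -> max=56
step 5: append 18 -> window=[30, 18] -> max=30
step 6: append 46 -> window=[18, 46] -> max=46
Window #5 max = 46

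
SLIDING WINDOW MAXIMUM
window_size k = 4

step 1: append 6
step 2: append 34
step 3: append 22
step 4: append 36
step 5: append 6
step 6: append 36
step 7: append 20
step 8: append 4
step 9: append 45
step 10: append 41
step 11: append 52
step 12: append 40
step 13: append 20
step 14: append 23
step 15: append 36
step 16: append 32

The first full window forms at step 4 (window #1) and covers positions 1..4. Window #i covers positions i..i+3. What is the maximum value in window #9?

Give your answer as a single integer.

Answer: 52

Derivation:
step 1: append 6 -> window=[6] (not full yet)
step 2: append 34 -> window=[6, 34] (not full yet)
step 3: append 22 -> window=[6, 34, 22] (not full yet)
step 4: append 36 -> window=[6, 34, 22, 36] -> max=36
step 5: append 6 -> window=[34, 22, 36, 6] -> max=36
step 6: append 36 -> window=[22, 36, 6, 36] -> max=36
step 7: append 20 -> window=[36, 6, 36, 20] -> max=36
step 8: append 4 -> window=[6, 36, 20, 4] -> max=36
step 9: append 45 -> window=[36, 20, 4, 45] -> max=45
step 10: append 41 -> window=[20, 4, 45, 41] -> max=45
step 11: append 52 -> window=[4, 45, 41, 52] -> max=52
step 12: append 40 -> window=[45, 41, 52, 40] -> max=52
Window #9 max = 52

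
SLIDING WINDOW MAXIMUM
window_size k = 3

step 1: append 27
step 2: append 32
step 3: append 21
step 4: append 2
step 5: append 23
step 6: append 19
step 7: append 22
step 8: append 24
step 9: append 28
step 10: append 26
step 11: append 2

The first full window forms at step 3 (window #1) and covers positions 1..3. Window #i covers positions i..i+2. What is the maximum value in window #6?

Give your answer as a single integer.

Answer: 24

Derivation:
step 1: append 27 -> window=[27] (not full yet)
step 2: append 32 -> window=[27, 32] (not full yet)
step 3: append 21 -> window=[27, 32, 21] -> max=32
step 4: append 2 -> window=[32, 21, 2] -> max=32
step 5: append 23 -> window=[21, 2, 23] -> max=23
step 6: append 19 -> window=[2, 23, 19] -> max=23
step 7: append 22 -> window=[23, 19, 22] -> max=23
step 8: append 24 -> window=[19, 22, 24] -> max=24
Window #6 max = 24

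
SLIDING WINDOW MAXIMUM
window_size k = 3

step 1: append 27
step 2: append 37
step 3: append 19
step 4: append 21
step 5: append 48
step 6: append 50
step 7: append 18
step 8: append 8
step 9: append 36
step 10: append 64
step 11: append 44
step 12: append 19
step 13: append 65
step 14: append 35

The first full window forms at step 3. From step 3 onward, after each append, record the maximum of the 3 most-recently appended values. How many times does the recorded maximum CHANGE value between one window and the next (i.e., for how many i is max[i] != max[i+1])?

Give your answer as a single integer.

step 1: append 27 -> window=[27] (not full yet)
step 2: append 37 -> window=[27, 37] (not full yet)
step 3: append 19 -> window=[27, 37, 19] -> max=37
step 4: append 21 -> window=[37, 19, 21] -> max=37
step 5: append 48 -> window=[19, 21, 48] -> max=48
step 6: append 50 -> window=[21, 48, 50] -> max=50
step 7: append 18 -> window=[48, 50, 18] -> max=50
step 8: append 8 -> window=[50, 18, 8] -> max=50
step 9: append 36 -> window=[18, 8, 36] -> max=36
step 10: append 64 -> window=[8, 36, 64] -> max=64
step 11: append 44 -> window=[36, 64, 44] -> max=64
step 12: append 19 -> window=[64, 44, 19] -> max=64
step 13: append 65 -> window=[44, 19, 65] -> max=65
step 14: append 35 -> window=[19, 65, 35] -> max=65
Recorded maximums: 37 37 48 50 50 50 36 64 64 64 65 65
Changes between consecutive maximums: 5

Answer: 5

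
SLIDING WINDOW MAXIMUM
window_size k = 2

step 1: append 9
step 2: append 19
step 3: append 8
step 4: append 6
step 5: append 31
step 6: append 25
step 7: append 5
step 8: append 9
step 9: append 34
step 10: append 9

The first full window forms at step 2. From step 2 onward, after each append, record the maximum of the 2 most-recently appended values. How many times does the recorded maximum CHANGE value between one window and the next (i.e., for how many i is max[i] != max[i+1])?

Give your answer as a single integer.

Answer: 5

Derivation:
step 1: append 9 -> window=[9] (not full yet)
step 2: append 19 -> window=[9, 19] -> max=19
step 3: append 8 -> window=[19, 8] -> max=19
step 4: append 6 -> window=[8, 6] -> max=8
step 5: append 31 -> window=[6, 31] -> max=31
step 6: append 25 -> window=[31, 25] -> max=31
step 7: append 5 -> window=[25, 5] -> max=25
step 8: append 9 -> window=[5, 9] -> max=9
step 9: append 34 -> window=[9, 34] -> max=34
step 10: append 9 -> window=[34, 9] -> max=34
Recorded maximums: 19 19 8 31 31 25 9 34 34
Changes between consecutive maximums: 5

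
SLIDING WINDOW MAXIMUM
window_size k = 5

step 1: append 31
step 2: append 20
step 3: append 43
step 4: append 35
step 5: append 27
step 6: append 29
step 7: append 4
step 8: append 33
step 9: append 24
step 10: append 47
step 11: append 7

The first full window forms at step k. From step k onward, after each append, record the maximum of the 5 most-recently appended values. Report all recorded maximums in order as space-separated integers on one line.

Answer: 43 43 43 35 33 47 47

Derivation:
step 1: append 31 -> window=[31] (not full yet)
step 2: append 20 -> window=[31, 20] (not full yet)
step 3: append 43 -> window=[31, 20, 43] (not full yet)
step 4: append 35 -> window=[31, 20, 43, 35] (not full yet)
step 5: append 27 -> window=[31, 20, 43, 35, 27] -> max=43
step 6: append 29 -> window=[20, 43, 35, 27, 29] -> max=43
step 7: append 4 -> window=[43, 35, 27, 29, 4] -> max=43
step 8: append 33 -> window=[35, 27, 29, 4, 33] -> max=35
step 9: append 24 -> window=[27, 29, 4, 33, 24] -> max=33
step 10: append 47 -> window=[29, 4, 33, 24, 47] -> max=47
step 11: append 7 -> window=[4, 33, 24, 47, 7] -> max=47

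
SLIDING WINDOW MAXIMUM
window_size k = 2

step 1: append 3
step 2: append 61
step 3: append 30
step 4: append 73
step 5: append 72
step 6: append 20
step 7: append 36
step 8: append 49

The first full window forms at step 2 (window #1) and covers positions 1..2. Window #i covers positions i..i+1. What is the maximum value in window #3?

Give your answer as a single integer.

step 1: append 3 -> window=[3] (not full yet)
step 2: append 61 -> window=[3, 61] -> max=61
step 3: append 30 -> window=[61, 30] -> max=61
step 4: append 73 -> window=[30, 73] -> max=73
Window #3 max = 73

Answer: 73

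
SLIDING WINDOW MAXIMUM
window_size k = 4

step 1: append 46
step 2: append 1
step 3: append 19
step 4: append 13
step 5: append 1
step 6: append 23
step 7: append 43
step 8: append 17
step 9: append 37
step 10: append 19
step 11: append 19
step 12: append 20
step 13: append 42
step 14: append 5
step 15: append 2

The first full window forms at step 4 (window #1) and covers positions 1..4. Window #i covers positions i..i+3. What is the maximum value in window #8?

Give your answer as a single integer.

Answer: 37

Derivation:
step 1: append 46 -> window=[46] (not full yet)
step 2: append 1 -> window=[46, 1] (not full yet)
step 3: append 19 -> window=[46, 1, 19] (not full yet)
step 4: append 13 -> window=[46, 1, 19, 13] -> max=46
step 5: append 1 -> window=[1, 19, 13, 1] -> max=19
step 6: append 23 -> window=[19, 13, 1, 23] -> max=23
step 7: append 43 -> window=[13, 1, 23, 43] -> max=43
step 8: append 17 -> window=[1, 23, 43, 17] -> max=43
step 9: append 37 -> window=[23, 43, 17, 37] -> max=43
step 10: append 19 -> window=[43, 17, 37, 19] -> max=43
step 11: append 19 -> window=[17, 37, 19, 19] -> max=37
Window #8 max = 37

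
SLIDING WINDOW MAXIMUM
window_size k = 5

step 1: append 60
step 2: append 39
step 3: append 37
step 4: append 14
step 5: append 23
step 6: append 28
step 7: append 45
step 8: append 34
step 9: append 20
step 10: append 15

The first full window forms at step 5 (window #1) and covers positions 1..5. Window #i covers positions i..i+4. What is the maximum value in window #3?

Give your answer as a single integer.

Answer: 45

Derivation:
step 1: append 60 -> window=[60] (not full yet)
step 2: append 39 -> window=[60, 39] (not full yet)
step 3: append 37 -> window=[60, 39, 37] (not full yet)
step 4: append 14 -> window=[60, 39, 37, 14] (not full yet)
step 5: append 23 -> window=[60, 39, 37, 14, 23] -> max=60
step 6: append 28 -> window=[39, 37, 14, 23, 28] -> max=39
step 7: append 45 -> window=[37, 14, 23, 28, 45] -> max=45
Window #3 max = 45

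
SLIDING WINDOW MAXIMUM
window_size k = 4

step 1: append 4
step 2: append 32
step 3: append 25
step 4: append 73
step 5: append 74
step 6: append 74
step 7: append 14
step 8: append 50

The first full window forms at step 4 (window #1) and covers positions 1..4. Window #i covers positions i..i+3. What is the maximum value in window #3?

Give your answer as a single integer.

Answer: 74

Derivation:
step 1: append 4 -> window=[4] (not full yet)
step 2: append 32 -> window=[4, 32] (not full yet)
step 3: append 25 -> window=[4, 32, 25] (not full yet)
step 4: append 73 -> window=[4, 32, 25, 73] -> max=73
step 5: append 74 -> window=[32, 25, 73, 74] -> max=74
step 6: append 74 -> window=[25, 73, 74, 74] -> max=74
Window #3 max = 74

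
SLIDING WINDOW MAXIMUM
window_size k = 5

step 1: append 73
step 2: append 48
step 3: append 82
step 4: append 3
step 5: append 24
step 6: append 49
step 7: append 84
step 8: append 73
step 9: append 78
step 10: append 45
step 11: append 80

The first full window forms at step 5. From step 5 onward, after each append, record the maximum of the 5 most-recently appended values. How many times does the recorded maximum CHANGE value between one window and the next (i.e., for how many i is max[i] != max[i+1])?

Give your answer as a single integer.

Answer: 1

Derivation:
step 1: append 73 -> window=[73] (not full yet)
step 2: append 48 -> window=[73, 48] (not full yet)
step 3: append 82 -> window=[73, 48, 82] (not full yet)
step 4: append 3 -> window=[73, 48, 82, 3] (not full yet)
step 5: append 24 -> window=[73, 48, 82, 3, 24] -> max=82
step 6: append 49 -> window=[48, 82, 3, 24, 49] -> max=82
step 7: append 84 -> window=[82, 3, 24, 49, 84] -> max=84
step 8: append 73 -> window=[3, 24, 49, 84, 73] -> max=84
step 9: append 78 -> window=[24, 49, 84, 73, 78] -> max=84
step 10: append 45 -> window=[49, 84, 73, 78, 45] -> max=84
step 11: append 80 -> window=[84, 73, 78, 45, 80] -> max=84
Recorded maximums: 82 82 84 84 84 84 84
Changes between consecutive maximums: 1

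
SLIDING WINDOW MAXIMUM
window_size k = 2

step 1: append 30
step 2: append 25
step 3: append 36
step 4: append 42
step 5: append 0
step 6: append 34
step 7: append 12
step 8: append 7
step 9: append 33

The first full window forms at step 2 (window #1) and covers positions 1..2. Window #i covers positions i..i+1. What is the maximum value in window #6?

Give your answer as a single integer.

step 1: append 30 -> window=[30] (not full yet)
step 2: append 25 -> window=[30, 25] -> max=30
step 3: append 36 -> window=[25, 36] -> max=36
step 4: append 42 -> window=[36, 42] -> max=42
step 5: append 0 -> window=[42, 0] -> max=42
step 6: append 34 -> window=[0, 34] -> max=34
step 7: append 12 -> window=[34, 12] -> max=34
Window #6 max = 34

Answer: 34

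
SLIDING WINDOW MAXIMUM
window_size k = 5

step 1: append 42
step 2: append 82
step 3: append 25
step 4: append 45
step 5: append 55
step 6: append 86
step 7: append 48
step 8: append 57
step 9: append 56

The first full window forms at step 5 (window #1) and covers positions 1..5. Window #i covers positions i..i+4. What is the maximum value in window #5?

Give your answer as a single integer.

Answer: 86

Derivation:
step 1: append 42 -> window=[42] (not full yet)
step 2: append 82 -> window=[42, 82] (not full yet)
step 3: append 25 -> window=[42, 82, 25] (not full yet)
step 4: append 45 -> window=[42, 82, 25, 45] (not full yet)
step 5: append 55 -> window=[42, 82, 25, 45, 55] -> max=82
step 6: append 86 -> window=[82, 25, 45, 55, 86] -> max=86
step 7: append 48 -> window=[25, 45, 55, 86, 48] -> max=86
step 8: append 57 -> window=[45, 55, 86, 48, 57] -> max=86
step 9: append 56 -> window=[55, 86, 48, 57, 56] -> max=86
Window #5 max = 86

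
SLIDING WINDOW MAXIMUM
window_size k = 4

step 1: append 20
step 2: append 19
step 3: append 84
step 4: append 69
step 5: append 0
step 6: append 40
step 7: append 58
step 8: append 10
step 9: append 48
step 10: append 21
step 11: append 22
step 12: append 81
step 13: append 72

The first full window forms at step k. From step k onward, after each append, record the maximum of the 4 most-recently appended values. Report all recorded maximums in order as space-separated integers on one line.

step 1: append 20 -> window=[20] (not full yet)
step 2: append 19 -> window=[20, 19] (not full yet)
step 3: append 84 -> window=[20, 19, 84] (not full yet)
step 4: append 69 -> window=[20, 19, 84, 69] -> max=84
step 5: append 0 -> window=[19, 84, 69, 0] -> max=84
step 6: append 40 -> window=[84, 69, 0, 40] -> max=84
step 7: append 58 -> window=[69, 0, 40, 58] -> max=69
step 8: append 10 -> window=[0, 40, 58, 10] -> max=58
step 9: append 48 -> window=[40, 58, 10, 48] -> max=58
step 10: append 21 -> window=[58, 10, 48, 21] -> max=58
step 11: append 22 -> window=[10, 48, 21, 22] -> max=48
step 12: append 81 -> window=[48, 21, 22, 81] -> max=81
step 13: append 72 -> window=[21, 22, 81, 72] -> max=81

Answer: 84 84 84 69 58 58 58 48 81 81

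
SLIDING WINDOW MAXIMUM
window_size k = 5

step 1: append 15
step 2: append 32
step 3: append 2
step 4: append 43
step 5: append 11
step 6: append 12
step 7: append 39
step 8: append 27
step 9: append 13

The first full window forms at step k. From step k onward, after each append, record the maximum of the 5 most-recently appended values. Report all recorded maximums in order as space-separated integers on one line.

step 1: append 15 -> window=[15] (not full yet)
step 2: append 32 -> window=[15, 32] (not full yet)
step 3: append 2 -> window=[15, 32, 2] (not full yet)
step 4: append 43 -> window=[15, 32, 2, 43] (not full yet)
step 5: append 11 -> window=[15, 32, 2, 43, 11] -> max=43
step 6: append 12 -> window=[32, 2, 43, 11, 12] -> max=43
step 7: append 39 -> window=[2, 43, 11, 12, 39] -> max=43
step 8: append 27 -> window=[43, 11, 12, 39, 27] -> max=43
step 9: append 13 -> window=[11, 12, 39, 27, 13] -> max=39

Answer: 43 43 43 43 39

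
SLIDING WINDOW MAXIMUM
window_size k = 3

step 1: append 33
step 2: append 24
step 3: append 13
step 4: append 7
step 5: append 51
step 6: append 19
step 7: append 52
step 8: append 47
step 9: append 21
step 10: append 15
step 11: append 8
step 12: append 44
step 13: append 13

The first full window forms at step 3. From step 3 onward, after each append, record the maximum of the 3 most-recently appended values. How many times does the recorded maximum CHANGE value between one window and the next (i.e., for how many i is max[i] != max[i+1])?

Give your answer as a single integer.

step 1: append 33 -> window=[33] (not full yet)
step 2: append 24 -> window=[33, 24] (not full yet)
step 3: append 13 -> window=[33, 24, 13] -> max=33
step 4: append 7 -> window=[24, 13, 7] -> max=24
step 5: append 51 -> window=[13, 7, 51] -> max=51
step 6: append 19 -> window=[7, 51, 19] -> max=51
step 7: append 52 -> window=[51, 19, 52] -> max=52
step 8: append 47 -> window=[19, 52, 47] -> max=52
step 9: append 21 -> window=[52, 47, 21] -> max=52
step 10: append 15 -> window=[47, 21, 15] -> max=47
step 11: append 8 -> window=[21, 15, 8] -> max=21
step 12: append 44 -> window=[15, 8, 44] -> max=44
step 13: append 13 -> window=[8, 44, 13] -> max=44
Recorded maximums: 33 24 51 51 52 52 52 47 21 44 44
Changes between consecutive maximums: 6

Answer: 6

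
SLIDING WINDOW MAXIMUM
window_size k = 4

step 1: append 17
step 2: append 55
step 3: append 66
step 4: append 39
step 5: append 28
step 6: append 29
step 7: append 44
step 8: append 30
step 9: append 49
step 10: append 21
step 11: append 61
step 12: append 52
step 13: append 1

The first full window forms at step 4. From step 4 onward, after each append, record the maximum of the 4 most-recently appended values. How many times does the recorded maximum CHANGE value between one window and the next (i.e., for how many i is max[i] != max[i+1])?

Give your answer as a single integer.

Answer: 3

Derivation:
step 1: append 17 -> window=[17] (not full yet)
step 2: append 55 -> window=[17, 55] (not full yet)
step 3: append 66 -> window=[17, 55, 66] (not full yet)
step 4: append 39 -> window=[17, 55, 66, 39] -> max=66
step 5: append 28 -> window=[55, 66, 39, 28] -> max=66
step 6: append 29 -> window=[66, 39, 28, 29] -> max=66
step 7: append 44 -> window=[39, 28, 29, 44] -> max=44
step 8: append 30 -> window=[28, 29, 44, 30] -> max=44
step 9: append 49 -> window=[29, 44, 30, 49] -> max=49
step 10: append 21 -> window=[44, 30, 49, 21] -> max=49
step 11: append 61 -> window=[30, 49, 21, 61] -> max=61
step 12: append 52 -> window=[49, 21, 61, 52] -> max=61
step 13: append 1 -> window=[21, 61, 52, 1] -> max=61
Recorded maximums: 66 66 66 44 44 49 49 61 61 61
Changes between consecutive maximums: 3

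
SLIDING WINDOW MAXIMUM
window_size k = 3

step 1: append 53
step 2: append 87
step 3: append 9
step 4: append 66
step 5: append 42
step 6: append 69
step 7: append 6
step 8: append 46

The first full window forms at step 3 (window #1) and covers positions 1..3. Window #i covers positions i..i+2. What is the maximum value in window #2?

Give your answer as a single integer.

Answer: 87

Derivation:
step 1: append 53 -> window=[53] (not full yet)
step 2: append 87 -> window=[53, 87] (not full yet)
step 3: append 9 -> window=[53, 87, 9] -> max=87
step 4: append 66 -> window=[87, 9, 66] -> max=87
Window #2 max = 87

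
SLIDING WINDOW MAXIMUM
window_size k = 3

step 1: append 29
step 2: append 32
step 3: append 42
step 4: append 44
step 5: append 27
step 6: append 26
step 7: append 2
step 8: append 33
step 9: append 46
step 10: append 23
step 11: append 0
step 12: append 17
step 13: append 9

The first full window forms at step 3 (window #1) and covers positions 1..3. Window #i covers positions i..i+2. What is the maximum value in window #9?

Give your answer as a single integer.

step 1: append 29 -> window=[29] (not full yet)
step 2: append 32 -> window=[29, 32] (not full yet)
step 3: append 42 -> window=[29, 32, 42] -> max=42
step 4: append 44 -> window=[32, 42, 44] -> max=44
step 5: append 27 -> window=[42, 44, 27] -> max=44
step 6: append 26 -> window=[44, 27, 26] -> max=44
step 7: append 2 -> window=[27, 26, 2] -> max=27
step 8: append 33 -> window=[26, 2, 33] -> max=33
step 9: append 46 -> window=[2, 33, 46] -> max=46
step 10: append 23 -> window=[33, 46, 23] -> max=46
step 11: append 0 -> window=[46, 23, 0] -> max=46
Window #9 max = 46

Answer: 46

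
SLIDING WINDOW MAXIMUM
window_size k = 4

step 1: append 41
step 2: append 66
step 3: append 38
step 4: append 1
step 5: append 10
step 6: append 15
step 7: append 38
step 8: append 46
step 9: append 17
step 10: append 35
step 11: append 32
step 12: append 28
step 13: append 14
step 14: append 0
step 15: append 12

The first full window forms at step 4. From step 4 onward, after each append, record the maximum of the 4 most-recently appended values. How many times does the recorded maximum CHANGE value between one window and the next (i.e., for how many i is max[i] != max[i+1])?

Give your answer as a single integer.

Answer: 5

Derivation:
step 1: append 41 -> window=[41] (not full yet)
step 2: append 66 -> window=[41, 66] (not full yet)
step 3: append 38 -> window=[41, 66, 38] (not full yet)
step 4: append 1 -> window=[41, 66, 38, 1] -> max=66
step 5: append 10 -> window=[66, 38, 1, 10] -> max=66
step 6: append 15 -> window=[38, 1, 10, 15] -> max=38
step 7: append 38 -> window=[1, 10, 15, 38] -> max=38
step 8: append 46 -> window=[10, 15, 38, 46] -> max=46
step 9: append 17 -> window=[15, 38, 46, 17] -> max=46
step 10: append 35 -> window=[38, 46, 17, 35] -> max=46
step 11: append 32 -> window=[46, 17, 35, 32] -> max=46
step 12: append 28 -> window=[17, 35, 32, 28] -> max=35
step 13: append 14 -> window=[35, 32, 28, 14] -> max=35
step 14: append 0 -> window=[32, 28, 14, 0] -> max=32
step 15: append 12 -> window=[28, 14, 0, 12] -> max=28
Recorded maximums: 66 66 38 38 46 46 46 46 35 35 32 28
Changes between consecutive maximums: 5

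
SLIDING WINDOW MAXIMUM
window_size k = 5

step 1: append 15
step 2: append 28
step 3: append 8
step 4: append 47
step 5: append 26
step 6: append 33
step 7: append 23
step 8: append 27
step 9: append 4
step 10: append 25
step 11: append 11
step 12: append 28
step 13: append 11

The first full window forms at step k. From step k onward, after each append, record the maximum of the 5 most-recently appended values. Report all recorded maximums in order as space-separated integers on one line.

step 1: append 15 -> window=[15] (not full yet)
step 2: append 28 -> window=[15, 28] (not full yet)
step 3: append 8 -> window=[15, 28, 8] (not full yet)
step 4: append 47 -> window=[15, 28, 8, 47] (not full yet)
step 5: append 26 -> window=[15, 28, 8, 47, 26] -> max=47
step 6: append 33 -> window=[28, 8, 47, 26, 33] -> max=47
step 7: append 23 -> window=[8, 47, 26, 33, 23] -> max=47
step 8: append 27 -> window=[47, 26, 33, 23, 27] -> max=47
step 9: append 4 -> window=[26, 33, 23, 27, 4] -> max=33
step 10: append 25 -> window=[33, 23, 27, 4, 25] -> max=33
step 11: append 11 -> window=[23, 27, 4, 25, 11] -> max=27
step 12: append 28 -> window=[27, 4, 25, 11, 28] -> max=28
step 13: append 11 -> window=[4, 25, 11, 28, 11] -> max=28

Answer: 47 47 47 47 33 33 27 28 28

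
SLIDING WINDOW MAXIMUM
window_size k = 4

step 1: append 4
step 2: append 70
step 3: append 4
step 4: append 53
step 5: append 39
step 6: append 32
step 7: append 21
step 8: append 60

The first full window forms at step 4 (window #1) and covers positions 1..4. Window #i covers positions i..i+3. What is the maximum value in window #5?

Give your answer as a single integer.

Answer: 60

Derivation:
step 1: append 4 -> window=[4] (not full yet)
step 2: append 70 -> window=[4, 70] (not full yet)
step 3: append 4 -> window=[4, 70, 4] (not full yet)
step 4: append 53 -> window=[4, 70, 4, 53] -> max=70
step 5: append 39 -> window=[70, 4, 53, 39] -> max=70
step 6: append 32 -> window=[4, 53, 39, 32] -> max=53
step 7: append 21 -> window=[53, 39, 32, 21] -> max=53
step 8: append 60 -> window=[39, 32, 21, 60] -> max=60
Window #5 max = 60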